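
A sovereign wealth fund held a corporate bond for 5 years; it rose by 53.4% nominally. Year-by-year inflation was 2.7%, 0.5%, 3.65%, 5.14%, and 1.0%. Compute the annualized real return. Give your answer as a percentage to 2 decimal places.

6.19%

Cumulative inflation factor: 1.027 × 1.005 × 1.0365 × 1.0514 × 1.010 ≈ 1.13604.
Nominal growth factor: 1.53400. Real growth factor = 1.53400 / 1.13604 ≈ 1.35030.
Annualized: 1.35030^(1/5) − 1 ≈ 0.06191.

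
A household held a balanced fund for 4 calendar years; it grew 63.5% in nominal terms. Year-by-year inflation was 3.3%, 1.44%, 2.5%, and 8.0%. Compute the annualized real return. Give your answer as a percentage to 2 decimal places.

8.96%

Cumulative inflation factor: 1.033 × 1.0144 × 1.025 × 1.080 ≈ 1.16000.
Nominal growth factor: 1.63500. Real growth factor = 1.63500 / 1.16000 ≈ 1.40949.
Annualized: 1.40949^(1/4) − 1 ≈ 0.08960.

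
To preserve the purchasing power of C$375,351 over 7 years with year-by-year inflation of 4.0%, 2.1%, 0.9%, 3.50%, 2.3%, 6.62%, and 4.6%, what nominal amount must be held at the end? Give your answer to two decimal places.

C$474,869.38

Cumulative price-level factor: 1.040 × 1.021 × 1.009 × 1.0350 × 1.023 × 1.0662 × 1.046 ≈ 1.2651341936.
The nominal amount required is C$375,351 scaled up by that factor.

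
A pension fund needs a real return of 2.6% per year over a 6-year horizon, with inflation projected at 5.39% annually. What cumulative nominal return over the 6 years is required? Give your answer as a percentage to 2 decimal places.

59.84%

Required annual nominal rate: (1+2.6%)(1+5.39%) − 1 = 8.13014%.
Cumulative over 6 years: (1 + 0.0813014)^6 − 1 ≈ 0.59838.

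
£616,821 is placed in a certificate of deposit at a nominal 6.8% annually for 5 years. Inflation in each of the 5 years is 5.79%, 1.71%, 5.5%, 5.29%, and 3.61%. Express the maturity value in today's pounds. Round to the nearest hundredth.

Nominal value at maturity: £616,821 × (1 + 6.8%)^5 ≈ £857,068.26.
Price-level factor over 5 years: 1.0579 × 1.0171 × 1.055 × 1.0529 × 1.0361 ≈ 1.2383674564.
The maturity value deflated by that factor is the answer in today's purchasing power.

£692,095.27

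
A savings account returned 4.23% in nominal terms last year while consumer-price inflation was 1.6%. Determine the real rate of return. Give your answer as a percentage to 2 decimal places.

Real return via the Fisher equation: (1 + 4.23%)/(1 + 1.6%) − 1 = 1.0423/1.016 − 1 ≈ 0.02589.

2.59%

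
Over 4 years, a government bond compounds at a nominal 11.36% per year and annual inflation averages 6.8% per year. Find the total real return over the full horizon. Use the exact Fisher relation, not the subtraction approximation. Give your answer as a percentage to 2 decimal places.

18.20%

The annual real rate is (1+11.36%)/(1+6.8%) − 1 = 4.2697%.
Compounded over 4 years: (1 + 0.042697)^4 − 1 ≈ 0.18204.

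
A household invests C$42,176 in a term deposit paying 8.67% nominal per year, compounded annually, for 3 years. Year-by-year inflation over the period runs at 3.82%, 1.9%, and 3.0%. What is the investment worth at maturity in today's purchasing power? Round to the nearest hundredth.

Nominal value at maturity: C$42,176 × (1 + 8.67%)^3 ≈ C$54,124.56.
Price-level factor over 3 years: 1.0382 × 1.019 × 1.030 = 1.089663574.
Dividing the nominal maturity value by the price-level factor gives the value in today's money.

C$49,670.89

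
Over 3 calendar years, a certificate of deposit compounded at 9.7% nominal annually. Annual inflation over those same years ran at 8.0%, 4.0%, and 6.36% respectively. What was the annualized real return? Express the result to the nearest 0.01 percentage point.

3.39%

Cumulative inflation factor: 1.080 × 1.040 × 1.0636 ≈ 1.19464.
Nominal growth factor: 1.32014. Real growth factor = 1.32014 / 1.19464 ≈ 1.10506.
Annualized: 1.10506^(1/3) − 1 ≈ 0.03386.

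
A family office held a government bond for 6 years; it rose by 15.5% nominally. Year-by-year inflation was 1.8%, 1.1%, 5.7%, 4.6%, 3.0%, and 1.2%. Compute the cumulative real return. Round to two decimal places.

-2.62%

Cumulative inflation factor: 1.018 × 1.011 × 1.057 × 1.046 × 1.030 × 1.012 ≈ 1.18611.
Nominal growth factor: 1.15500. Real growth factor = 1.15500 / 1.18611 ≈ 0.97378.
Total real return ≈ -2.6225%.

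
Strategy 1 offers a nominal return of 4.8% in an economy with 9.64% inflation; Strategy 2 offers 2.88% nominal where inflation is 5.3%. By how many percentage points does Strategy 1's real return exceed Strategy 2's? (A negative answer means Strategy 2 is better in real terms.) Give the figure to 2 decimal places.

Strategy 1 real return: 1.048/1.0964 − 1 = -4.414%.
Strategy 2 real return: 1.0288/1.053 − 1 = -2.298%.
Difference: -4.414 − (-2.298) = -2.116 pp.

-2.12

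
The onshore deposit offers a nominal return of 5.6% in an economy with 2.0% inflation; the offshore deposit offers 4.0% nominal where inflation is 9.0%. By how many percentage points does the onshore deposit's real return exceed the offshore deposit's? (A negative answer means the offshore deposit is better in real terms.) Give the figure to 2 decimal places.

The onshore deposit real return: 1.056/1.020 − 1 = 3.529%.
The offshore deposit real return: 1.040/1.090 − 1 = -4.587%.
Difference: 3.529 − (-4.587) = 8.116 pp.

8.12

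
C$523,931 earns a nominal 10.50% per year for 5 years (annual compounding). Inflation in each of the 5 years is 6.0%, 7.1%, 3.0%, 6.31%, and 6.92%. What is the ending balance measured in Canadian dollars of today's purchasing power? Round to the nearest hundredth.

Nominal value at maturity: C$523,931 × (1 + 10.50%)^5 ≈ C$863,148.43.
Price-level factor over 5 years: 1.060 × 1.071 × 1.030 × 1.0631 × 1.0692 ≈ 1.3291243945.
Dividing the nominal maturity value by the price-level factor gives the value in today's money.

C$649,411.32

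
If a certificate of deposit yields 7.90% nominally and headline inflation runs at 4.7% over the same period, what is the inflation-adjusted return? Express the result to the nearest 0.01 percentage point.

3.06%

Real return via the Fisher equation: (1 + 7.90%)/(1 + 4.7%) − 1 = 1.0790/1.047 − 1 ≈ 0.03056.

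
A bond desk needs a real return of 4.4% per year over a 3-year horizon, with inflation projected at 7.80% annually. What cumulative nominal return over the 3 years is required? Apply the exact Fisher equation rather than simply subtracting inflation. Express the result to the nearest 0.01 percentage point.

Required annual nominal rate: (1+4.4%)(1+7.80%) − 1 = 12.5432%.
Cumulative over 3 years: (1 + 0.125432)^3 − 1 ≈ 0.42547.

42.55%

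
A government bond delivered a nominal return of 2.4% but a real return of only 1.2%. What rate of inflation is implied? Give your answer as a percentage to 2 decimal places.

From (1+r_nom) = (1+r_real)(1+π), we get 1+π = (1 + 2.4%)/(1 + 1.2%) = 1.024/1.012 ≈ 1.01186.
So π ≈ 1.1858%.

1.19%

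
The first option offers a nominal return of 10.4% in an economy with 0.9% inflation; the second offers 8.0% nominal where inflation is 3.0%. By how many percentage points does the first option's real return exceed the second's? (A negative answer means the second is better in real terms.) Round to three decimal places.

The first option real return: 1.104/1.009 − 1 = 9.4153%.
The second real return: 1.080/1.030 − 1 = 4.8544%.
Difference: 9.4153 − 4.8544 = 4.5609 pp.

4.561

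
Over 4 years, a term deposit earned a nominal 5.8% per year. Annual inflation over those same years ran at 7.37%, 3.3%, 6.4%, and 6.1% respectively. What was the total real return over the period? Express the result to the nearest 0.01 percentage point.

Cumulative inflation factor: 1.0737 × 1.033 × 1.064 × 1.061 ≈ 1.25210.
Nominal growth factor: 1.25298. Real growth factor = 1.25298 / 1.25210 ≈ 1.00070.
Total real return ≈ 0.0697%.

0.07%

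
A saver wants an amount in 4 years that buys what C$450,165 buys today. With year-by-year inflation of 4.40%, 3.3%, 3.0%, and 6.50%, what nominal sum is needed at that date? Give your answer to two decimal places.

Cumulative price-level factor: 1.0440 × 1.033 × 1.030 × 1.0650 = 1.1830079214.
The nominal amount required is C$450,165 scaled up by that factor.

C$532,548.76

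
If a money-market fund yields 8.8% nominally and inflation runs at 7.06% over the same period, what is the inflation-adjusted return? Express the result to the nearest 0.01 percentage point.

Real return via the Fisher equation: (1 + 8.8%)/(1 + 7.06%) − 1 = 1.088/1.0706 − 1 ≈ 0.01625.

1.63%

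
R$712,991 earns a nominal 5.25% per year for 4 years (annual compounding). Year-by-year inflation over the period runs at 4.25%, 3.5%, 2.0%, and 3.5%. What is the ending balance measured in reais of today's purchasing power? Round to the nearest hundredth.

R$768,096.05

Nominal value at maturity: R$712,991 × (1 + 5.25%)^4 ≈ R$874,928.30.
Price-level factor over 4 years: 1.0425 × 1.035 × 1.020 × 1.035 ≈ 1.1390871038.
Dividing the nominal maturity value by the price-level factor gives the value in today's money.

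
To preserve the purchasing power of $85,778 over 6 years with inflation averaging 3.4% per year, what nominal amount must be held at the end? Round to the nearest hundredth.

$104,833.27

Cumulative price-level factor: (1+3.4%)^6 ≈ 1.2221463992.
Multiplying $85,778 by the price-level factor gives the future nominal sum.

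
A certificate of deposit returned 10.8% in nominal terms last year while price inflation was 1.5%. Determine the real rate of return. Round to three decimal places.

9.163%

Real return via the Fisher equation: (1 + 10.8%)/(1 + 1.5%) − 1 = 1.108/1.015 − 1 ≈ 0.09163.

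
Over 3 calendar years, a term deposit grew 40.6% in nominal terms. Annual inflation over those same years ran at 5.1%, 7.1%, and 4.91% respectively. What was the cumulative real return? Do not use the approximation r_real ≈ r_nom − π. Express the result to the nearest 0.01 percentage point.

19.06%

Cumulative inflation factor: 1.051 × 1.071 × 1.0491 ≈ 1.18089.
Nominal growth factor: 1.40600. Real growth factor = 1.40600 / 1.18089 ≈ 1.19063.
Total real return ≈ 19.0628%.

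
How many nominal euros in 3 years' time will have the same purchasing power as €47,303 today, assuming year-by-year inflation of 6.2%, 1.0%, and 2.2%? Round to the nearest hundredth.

Cumulative price-level factor: 1.062 × 1.010 × 1.022 = 1.09621764.
Multiplying €47,303 by the price-level factor gives the future nominal sum.

€51,854.38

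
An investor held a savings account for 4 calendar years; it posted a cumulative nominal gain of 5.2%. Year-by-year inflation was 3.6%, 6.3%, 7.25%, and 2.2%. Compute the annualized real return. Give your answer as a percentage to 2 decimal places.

Cumulative inflation factor: 1.036 × 1.063 × 1.0725 × 1.022 ≈ 1.20709.
Nominal growth factor: 1.05200. Real growth factor = 1.05200 / 1.20709 ≈ 0.87151.
Annualized: 0.87151^(1/4) − 1 ≈ -0.03380.

-3.38%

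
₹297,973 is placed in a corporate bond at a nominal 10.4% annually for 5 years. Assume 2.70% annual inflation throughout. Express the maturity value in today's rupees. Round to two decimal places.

₹427,730.35

Nominal value at maturity: ₹297,973 × (1 + 10.4%)^5 ≈ ₹488,677.43.
Price-level factor over 5 years: (1 + 2.70%)^5 ≈ 1.1424895016.
Dividing the nominal maturity value by the price-level factor gives the value in today's money.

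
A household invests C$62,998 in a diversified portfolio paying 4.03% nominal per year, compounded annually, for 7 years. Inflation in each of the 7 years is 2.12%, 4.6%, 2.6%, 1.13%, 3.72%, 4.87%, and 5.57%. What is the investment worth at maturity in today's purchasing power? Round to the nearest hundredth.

C$65,269.88

Nominal value at maturity: C$62,998 × (1 + 4.03%)^7 ≈ C$83,068.61.
Price-level factor over 7 years: 1.0212 × 1.046 × 1.026 × 1.0113 × 1.0372 × 1.0487 × 1.0557 ≈ 1.2726944679.
The maturity value deflated by that factor is the answer in today's purchasing power.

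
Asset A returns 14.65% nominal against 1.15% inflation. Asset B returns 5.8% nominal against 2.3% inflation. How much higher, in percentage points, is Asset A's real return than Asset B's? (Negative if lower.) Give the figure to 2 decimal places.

9.93

Asset A real return: 1.1465/1.0115 − 1 = 13.347%.
Asset B real return: 1.058/1.023 − 1 = 3.421%.
Difference: 13.347 − 3.421 = 9.926 pp.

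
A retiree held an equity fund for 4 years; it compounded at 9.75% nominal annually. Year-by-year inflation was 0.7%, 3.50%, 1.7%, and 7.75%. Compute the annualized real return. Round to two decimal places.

6.16%

Cumulative inflation factor: 1.007 × 1.0350 × 1.017 × 1.0775 ≈ 1.14211.
Nominal growth factor: 1.45084. Real growth factor = 1.45084 / 1.14211 ≈ 1.27031.
Annualized: 1.27031^(1/4) − 1 ≈ 0.06164.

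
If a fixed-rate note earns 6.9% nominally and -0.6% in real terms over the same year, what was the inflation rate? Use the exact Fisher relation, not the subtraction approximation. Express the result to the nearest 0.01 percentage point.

7.55%

From (1+r_nom) = (1+r_real)(1+π), we get 1+π = (1 + 6.9%)/(1 − 0.6%) = 1.069/0.994 ≈ 1.07545.
So π ≈ 7.5453%.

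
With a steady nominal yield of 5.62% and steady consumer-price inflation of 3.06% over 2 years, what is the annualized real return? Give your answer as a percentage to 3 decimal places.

2.484%

With constant rates the annual real return is the same each year: (1+5.62%)/(1+3.06%) − 1 = 0.02484.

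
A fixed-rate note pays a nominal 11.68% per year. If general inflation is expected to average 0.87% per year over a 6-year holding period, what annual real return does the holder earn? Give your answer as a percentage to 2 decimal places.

10.72%

With constant rates the annual real return is the same each year: (1+11.68%)/(1+0.87%) − 1 = 0.10717.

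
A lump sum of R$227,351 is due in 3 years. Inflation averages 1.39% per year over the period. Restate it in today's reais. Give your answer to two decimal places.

Price-level factor over 3 years: (1 + 1.39%)^3 ≈ 1.0422823156.
Purchasing power today: R$227,351 divided by that factor.

R$218,128.04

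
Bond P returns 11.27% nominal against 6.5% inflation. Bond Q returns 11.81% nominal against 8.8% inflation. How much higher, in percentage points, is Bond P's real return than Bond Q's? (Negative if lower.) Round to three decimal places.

1.712

Bond P real return: 1.1127/1.065 − 1 = 4.4789%.
Bond Q real return: 1.1181/1.088 − 1 = 2.7665%.
Difference: 4.4789 − 2.7665 = 1.7124 pp.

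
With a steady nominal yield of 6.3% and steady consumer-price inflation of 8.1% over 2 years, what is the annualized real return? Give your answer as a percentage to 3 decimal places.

With constant rates the annual real return is the same each year: (1+6.3%)/(1+8.1%) − 1 = -0.01665.

-1.665%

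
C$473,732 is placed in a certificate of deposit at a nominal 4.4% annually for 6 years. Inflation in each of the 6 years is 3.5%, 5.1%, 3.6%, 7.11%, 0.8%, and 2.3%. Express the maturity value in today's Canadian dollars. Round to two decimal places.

Nominal value at maturity: C$473,732 × (1 + 4.4%)^6 ≈ C$613,388.62.
Price-level factor over 6 years: 1.035 × 1.051 × 1.036 × 1.0711 × 1.008 × 1.023 ≈ 1.2447123722.
The maturity value deflated by that factor is the answer in today's purchasing power.

C$492,795.47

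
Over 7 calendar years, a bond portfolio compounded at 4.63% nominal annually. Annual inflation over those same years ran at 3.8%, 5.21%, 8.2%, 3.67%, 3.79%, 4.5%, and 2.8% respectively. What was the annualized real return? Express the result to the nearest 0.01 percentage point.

0.07%

Cumulative inflation factor: 1.038 × 1.0521 × 1.082 × 1.0367 × 1.0379 × 1.045 × 1.028 ≈ 1.36584.
Nominal growth factor: 1.37276. Real growth factor = 1.37276 / 1.36584 ≈ 1.00506.
Annualized: 1.00506^(1/7) − 1 ≈ 0.00072.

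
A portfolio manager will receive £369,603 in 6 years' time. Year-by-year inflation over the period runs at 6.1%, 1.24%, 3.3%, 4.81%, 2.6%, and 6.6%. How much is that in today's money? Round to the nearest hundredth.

Price-level factor over 6 years: 1.061 × 1.0124 × 1.033 × 1.0481 × 1.026 × 1.066 ≈ 1.2719649037.
Purchasing power today: £369,603 divided by that factor.

£290,576.41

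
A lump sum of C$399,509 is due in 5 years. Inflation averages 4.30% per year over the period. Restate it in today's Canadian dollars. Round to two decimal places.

C$323,671.92

Price-level factor over 5 years: (1 + 4.30%)^5 ≈ 1.2343023110.
Purchasing power today: C$399,509 divided by that factor.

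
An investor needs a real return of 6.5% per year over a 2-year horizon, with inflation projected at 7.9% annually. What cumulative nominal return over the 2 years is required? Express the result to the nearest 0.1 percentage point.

Required annual nominal rate: (1+6.5%)(1+7.9%) − 1 = 14.9135%.
Cumulative over 2 years: (1 + 0.149135)^2 − 1 ≈ 0.32051.

32.1%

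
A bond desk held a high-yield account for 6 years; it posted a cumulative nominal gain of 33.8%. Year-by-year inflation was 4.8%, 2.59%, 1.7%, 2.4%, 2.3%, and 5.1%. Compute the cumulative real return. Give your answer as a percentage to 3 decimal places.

11.145%

Cumulative inflation factor: 1.048 × 1.0259 × 1.017 × 1.024 × 1.023 × 1.051 ≈ 1.20383.
Nominal growth factor: 1.33800. Real growth factor = 1.33800 / 1.20383 ≈ 1.11145.
Total real return ≈ 11.1452%.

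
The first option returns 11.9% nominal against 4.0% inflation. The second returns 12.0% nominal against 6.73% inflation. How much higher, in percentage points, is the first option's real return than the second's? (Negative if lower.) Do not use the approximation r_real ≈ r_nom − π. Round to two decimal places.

The first option real return: 1.119/1.040 − 1 = 7.596%.
The second real return: 1.120/1.0673 − 1 = 4.938%.
Difference: 7.596 − 4.938 = 2.658 pp.

2.66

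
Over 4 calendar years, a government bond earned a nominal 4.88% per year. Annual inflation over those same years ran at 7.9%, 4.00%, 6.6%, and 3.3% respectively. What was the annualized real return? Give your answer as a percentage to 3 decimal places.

Cumulative inflation factor: 1.079 × 1.0400 × 1.066 × 1.033 ≈ 1.23570.
Nominal growth factor: 1.20996. Real growth factor = 1.20996 / 1.23570 ≈ 0.97917.
Annualized: 0.97917^(1/4) − 1 ≈ -0.00525.

-0.525%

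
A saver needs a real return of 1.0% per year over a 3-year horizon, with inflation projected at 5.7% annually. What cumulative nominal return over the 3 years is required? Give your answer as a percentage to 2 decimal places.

Required annual nominal rate: (1+1.0%)(1+5.7%) − 1 = 6.757%.
Cumulative over 3 years: (1 + 0.06757)^3 − 1 ≈ 0.21672.

21.67%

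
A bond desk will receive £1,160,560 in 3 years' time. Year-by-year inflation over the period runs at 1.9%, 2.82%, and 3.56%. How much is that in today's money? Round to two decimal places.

Price-level factor over 3 years: 1.019 × 1.0282 × 1.0356 ≈ 1.0850351945.
Purchasing power today: £1,160,560 divided by that factor.

£1,069,605.86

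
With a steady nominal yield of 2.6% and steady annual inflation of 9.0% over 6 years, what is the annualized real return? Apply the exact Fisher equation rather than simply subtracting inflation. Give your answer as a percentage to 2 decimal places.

-5.87%

With constant rates the annual real return is the same each year: (1+2.6%)/(1+9.0%) − 1 = -0.05872.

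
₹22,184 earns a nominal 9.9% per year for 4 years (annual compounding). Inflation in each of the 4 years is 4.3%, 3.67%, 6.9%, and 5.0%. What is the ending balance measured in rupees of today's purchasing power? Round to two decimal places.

Nominal value at maturity: ₹22,184 × (1 + 9.9%)^4 ≈ ₹32,361.65.
Price-level factor over 4 years: 1.043 × 1.0367 × 1.069 × 1.050 ≈ 1.2136806033.
Dividing the nominal maturity value by the price-level factor gives the value in today's money.

₹26,664.06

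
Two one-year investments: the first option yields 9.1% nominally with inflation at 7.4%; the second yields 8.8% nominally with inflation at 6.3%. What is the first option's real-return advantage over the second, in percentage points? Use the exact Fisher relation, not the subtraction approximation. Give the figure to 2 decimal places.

The first option real return: 1.091/1.074 − 1 = 1.583%.
The second real return: 1.088/1.063 − 1 = 2.352%.
Difference: 1.583 − 2.352 = -0.769 pp.

-0.77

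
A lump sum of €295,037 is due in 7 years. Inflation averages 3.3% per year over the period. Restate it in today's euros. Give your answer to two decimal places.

€235,057.56

Price-level factor over 7 years: (1 + 3.3%)^7 ≈ 1.2551691332.
Purchasing power today: €295,037 divided by that factor.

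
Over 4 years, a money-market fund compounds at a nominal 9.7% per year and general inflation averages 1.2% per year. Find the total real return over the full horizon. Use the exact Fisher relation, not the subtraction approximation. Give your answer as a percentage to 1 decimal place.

38.1%

The annual real rate is (1+9.7%)/(1+1.2%) − 1 = 8.3992%.
Compounded over 4 years: (1 + 0.083992)^4 − 1 ≈ 0.38072.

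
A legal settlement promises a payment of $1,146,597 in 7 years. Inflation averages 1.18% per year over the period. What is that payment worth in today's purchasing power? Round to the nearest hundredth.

$1,056,204.65

Price-level factor over 7 years: (1 + 1.18%)^7 ≈ 1.0855822295.
Purchasing power today: $1,146,597 divided by that factor.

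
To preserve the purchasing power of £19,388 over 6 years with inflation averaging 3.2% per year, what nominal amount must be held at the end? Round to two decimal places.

£23,421.31

Cumulative price-level factor: (1+3.2%)^6 ≈ 1.2080312910.
The nominal amount required is £19,388 scaled up by that factor.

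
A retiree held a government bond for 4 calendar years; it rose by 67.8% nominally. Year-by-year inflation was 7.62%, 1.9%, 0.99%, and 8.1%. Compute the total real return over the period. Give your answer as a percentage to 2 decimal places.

40.16%

Cumulative inflation factor: 1.0762 × 1.019 × 1.0099 × 1.081 ≈ 1.19721.
Nominal growth factor: 1.67800. Real growth factor = 1.67800 / 1.19721 ≈ 1.40159.
Total real return ≈ 40.1589%.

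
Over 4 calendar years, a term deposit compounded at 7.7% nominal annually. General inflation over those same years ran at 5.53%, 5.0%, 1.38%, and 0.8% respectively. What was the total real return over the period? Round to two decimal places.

18.82%

Cumulative inflation factor: 1.0553 × 1.050 × 1.0138 × 1.008 ≈ 1.13234.
Nominal growth factor: 1.34544. Real growth factor = 1.34544 / 1.13234 ≈ 1.18819.
Total real return ≈ 18.8187%.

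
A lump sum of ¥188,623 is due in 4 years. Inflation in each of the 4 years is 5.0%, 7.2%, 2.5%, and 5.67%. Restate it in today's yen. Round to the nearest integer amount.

¥154,716

Price-level factor over 4 years: 1.050 × 1.072 × 1.025 × 1.0567 = 1.219157058.
Purchasing power today: ¥188,623 divided by that factor.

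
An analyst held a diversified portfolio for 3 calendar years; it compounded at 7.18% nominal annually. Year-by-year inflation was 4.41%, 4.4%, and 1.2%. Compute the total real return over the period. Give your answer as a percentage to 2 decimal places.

11.61%

Cumulative inflation factor: 1.0441 × 1.044 × 1.012 ≈ 1.10312.
Nominal growth factor: 1.23124. Real growth factor = 1.23124 / 1.10312 ≈ 1.11614.
Total real return ≈ 11.6139%.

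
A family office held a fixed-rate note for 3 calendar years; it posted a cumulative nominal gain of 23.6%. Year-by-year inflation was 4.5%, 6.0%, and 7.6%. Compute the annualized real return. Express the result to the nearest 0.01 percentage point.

1.22%

Cumulative inflation factor: 1.045 × 1.060 × 1.076 ≈ 1.19189.
Nominal growth factor: 1.23600. Real growth factor = 1.23600 / 1.19189 ≈ 1.03701.
Annualized: 1.03701^(1/3) − 1 ≈ 0.01219.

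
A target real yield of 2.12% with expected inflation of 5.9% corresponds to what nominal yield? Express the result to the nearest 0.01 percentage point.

By the Fisher equation, 1 + r_nom = (1 + 2.12%)(1 + 5.9%) = 1.0212 × 1.059 = 1.0814508.
So r_nom = 8.14508%.

8.15%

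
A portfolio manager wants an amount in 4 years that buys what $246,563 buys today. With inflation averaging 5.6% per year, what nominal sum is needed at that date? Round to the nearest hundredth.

Cumulative price-level factor: (1+5.6%)^4 ≈ 1.2435282985.
Multiplying $246,563 by the price-level factor gives the future nominal sum.

$306,608.07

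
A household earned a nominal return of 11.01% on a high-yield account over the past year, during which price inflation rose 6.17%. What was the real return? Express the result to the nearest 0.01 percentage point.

4.56%

Real return via the Fisher equation: (1 + 11.01%)/(1 + 6.17%) − 1 = 1.1101/1.0617 − 1 ≈ 0.04559.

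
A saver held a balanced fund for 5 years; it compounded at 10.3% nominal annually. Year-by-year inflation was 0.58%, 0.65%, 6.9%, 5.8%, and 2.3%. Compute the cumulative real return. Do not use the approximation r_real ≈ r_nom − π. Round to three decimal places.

39.384%

Cumulative inflation factor: 1.0058 × 1.0065 × 1.069 × 1.058 × 1.023 ≈ 1.17129.
Nominal growth factor: 1.63259. Real growth factor = 1.63259 / 1.17129 ≈ 1.39384.
Total real return ≈ 39.3841%.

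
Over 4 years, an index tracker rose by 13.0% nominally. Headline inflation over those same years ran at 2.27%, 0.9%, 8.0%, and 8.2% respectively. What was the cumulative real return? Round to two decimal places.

Cumulative inflation factor: 1.0227 × 1.009 × 1.080 × 1.082 ≈ 1.20584.
Nominal growth factor: 1.13000. Real growth factor = 1.13000 / 1.20584 ≈ 0.93710.
Total real return ≈ -6.2896%.

-6.29%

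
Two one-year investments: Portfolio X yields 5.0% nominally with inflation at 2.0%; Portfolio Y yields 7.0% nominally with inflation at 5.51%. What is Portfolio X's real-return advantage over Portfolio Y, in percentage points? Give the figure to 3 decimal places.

1.529

Portfolio X real return: 1.050/1.020 − 1 = 2.9412%.
Portfolio Y real return: 1.070/1.0551 − 1 = 1.4122%.
Difference: 2.9412 − 1.4122 = 1.5290 pp.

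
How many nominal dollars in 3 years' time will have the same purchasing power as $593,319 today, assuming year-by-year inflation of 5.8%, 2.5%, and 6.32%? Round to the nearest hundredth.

$684,089.24

Cumulative price-level factor: 1.058 × 1.025 × 1.0632 = 1.15298724.
Multiplying $593,319 by the price-level factor gives the future nominal sum.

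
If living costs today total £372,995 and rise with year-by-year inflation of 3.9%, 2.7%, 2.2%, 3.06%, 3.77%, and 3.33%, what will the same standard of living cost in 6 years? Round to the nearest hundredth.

Cumulative price-level factor: 1.039 × 1.027 × 1.022 × 1.0306 × 1.0377 × 1.0333 ≈ 1.2051060624.
The nominal amount required is £372,995 scaled up by that factor.

£449,498.54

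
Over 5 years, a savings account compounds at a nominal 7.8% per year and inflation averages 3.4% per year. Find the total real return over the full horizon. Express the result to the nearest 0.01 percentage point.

23.17%

The annual real rate is (1+7.8%)/(1+3.4%) − 1 = 4.2553%.
Compounded over 5 years: (1 + 0.042553)^5 − 1 ≈ 0.23166.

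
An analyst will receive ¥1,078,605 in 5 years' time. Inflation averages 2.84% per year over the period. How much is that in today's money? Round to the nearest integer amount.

¥937,674

Price-level factor over 5 years: (1 + 2.84%)^5 ≈ 1.1502979342.
Purchasing power today: ¥1,078,605 divided by that factor.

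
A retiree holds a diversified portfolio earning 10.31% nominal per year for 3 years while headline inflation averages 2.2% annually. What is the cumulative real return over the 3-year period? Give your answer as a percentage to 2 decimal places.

25.75%

The annual real rate is (1+10.31%)/(1+2.2%) − 1 = 7.9354%.
Compounded over 3 years: (1 + 0.079354)^3 − 1 ≈ 0.25745.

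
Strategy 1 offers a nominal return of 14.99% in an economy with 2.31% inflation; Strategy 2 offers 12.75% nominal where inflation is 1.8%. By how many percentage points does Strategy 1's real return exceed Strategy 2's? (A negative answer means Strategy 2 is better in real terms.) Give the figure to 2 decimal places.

1.64

Strategy 1 real return: 1.1499/1.0231 − 1 = 12.394%.
Strategy 2 real return: 1.1275/1.018 − 1 = 10.756%.
Difference: 12.394 − 10.756 = 1.638 pp.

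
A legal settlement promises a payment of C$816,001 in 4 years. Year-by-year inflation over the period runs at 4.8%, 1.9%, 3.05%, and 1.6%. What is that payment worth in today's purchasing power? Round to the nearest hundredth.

C$729,816.24

Price-level factor over 4 years: 1.048 × 1.019 × 1.0305 × 1.016 ≈ 1.1180910491.
Purchasing power today: C$816,001 divided by that factor.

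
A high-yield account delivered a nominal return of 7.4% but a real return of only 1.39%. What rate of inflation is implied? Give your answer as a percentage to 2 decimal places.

From (1+r_nom) = (1+r_real)(1+π), we get 1+π = (1 + 7.4%)/(1 + 1.39%) = 1.074/1.0139 ≈ 1.05928.
So π ≈ 5.9276%.

5.93%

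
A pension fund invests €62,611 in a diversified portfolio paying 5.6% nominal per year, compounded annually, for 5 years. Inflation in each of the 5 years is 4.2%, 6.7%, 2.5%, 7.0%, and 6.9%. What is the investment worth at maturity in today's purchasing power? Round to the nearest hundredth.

Nominal value at maturity: €62,611 × (1 + 5.6%)^5 ≈ €82,218.63.
Price-level factor over 5 years: 1.042 × 1.067 × 1.025 × 1.070 × 1.069 ≈ 1.3035193628.
Dividing the nominal maturity value by the price-level factor gives the value in today's money.

€63,074.34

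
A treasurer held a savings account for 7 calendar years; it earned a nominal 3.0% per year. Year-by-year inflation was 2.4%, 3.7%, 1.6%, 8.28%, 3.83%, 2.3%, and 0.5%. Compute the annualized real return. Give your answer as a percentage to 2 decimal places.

-0.20%

Cumulative inflation factor: 1.024 × 1.037 × 1.016 × 1.0828 × 1.0383 × 1.023 × 1.005 ≈ 1.24705.
Nominal growth factor: 1.22987. Real growth factor = 1.22987 / 1.24705 ≈ 0.98622.
Annualized: 0.98622^(1/7) − 1 ≈ -0.00198.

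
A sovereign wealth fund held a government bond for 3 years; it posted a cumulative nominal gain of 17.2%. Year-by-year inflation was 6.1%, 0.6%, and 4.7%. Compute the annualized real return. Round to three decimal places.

1.599%

Cumulative inflation factor: 1.061 × 1.006 × 1.047 ≈ 1.11753.
Nominal growth factor: 1.17200. Real growth factor = 1.17200 / 1.11753 ≈ 1.04874.
Annualized: 1.04874^(1/3) − 1 ≈ 0.01599.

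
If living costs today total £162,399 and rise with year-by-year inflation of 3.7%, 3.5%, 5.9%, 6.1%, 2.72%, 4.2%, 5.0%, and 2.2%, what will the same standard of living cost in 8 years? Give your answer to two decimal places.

Cumulative price-level factor: 1.037 × 1.035 × 1.059 × 1.061 × 1.0272 × 1.042 × 1.050 × 1.022 ≈ 1.3851390552.
The nominal amount required is £162,399 scaled up by that factor.

£224,945.20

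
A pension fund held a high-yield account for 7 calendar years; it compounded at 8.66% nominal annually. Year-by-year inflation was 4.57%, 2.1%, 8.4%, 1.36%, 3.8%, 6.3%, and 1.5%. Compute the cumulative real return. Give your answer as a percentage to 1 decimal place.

36.1%

Cumulative inflation factor: 1.0457 × 1.021 × 1.084 × 1.0136 × 1.038 × 1.063 × 1.015 ≈ 1.31379.
Nominal growth factor: 1.78850. Real growth factor = 1.78850 / 1.31379 ≈ 1.36133.
Total real return ≈ 36.1327%.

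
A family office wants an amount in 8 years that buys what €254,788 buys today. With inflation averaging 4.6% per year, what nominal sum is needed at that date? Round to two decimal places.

€365,117.33

Cumulative price-level factor: (1+4.6%)^8 ≈ 1.4330240406.
The nominal amount required is €254,788 scaled up by that factor.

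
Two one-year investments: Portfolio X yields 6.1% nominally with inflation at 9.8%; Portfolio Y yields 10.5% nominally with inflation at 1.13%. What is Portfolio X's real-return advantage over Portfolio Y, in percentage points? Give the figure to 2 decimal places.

-12.64

Portfolio X real return: 1.061/1.098 − 1 = -3.370%.
Portfolio Y real return: 1.105/1.0113 − 1 = 9.265%.
Difference: -3.370 − 9.265 = -12.635 pp.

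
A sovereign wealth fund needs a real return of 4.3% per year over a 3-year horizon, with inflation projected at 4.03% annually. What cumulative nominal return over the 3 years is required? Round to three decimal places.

27.741%

Required annual nominal rate: (1+4.3%)(1+4.03%) − 1 = 8.50329%.
Cumulative over 3 years: (1 + 0.0850329)^3 − 1 ≈ 0.27741.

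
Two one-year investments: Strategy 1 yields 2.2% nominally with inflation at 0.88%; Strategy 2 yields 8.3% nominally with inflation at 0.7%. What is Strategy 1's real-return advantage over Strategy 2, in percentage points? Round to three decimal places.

-6.239

Strategy 1 real return: 1.022/1.0088 − 1 = 1.3085%.
Strategy 2 real return: 1.083/1.007 − 1 = 7.5472%.
Difference: 1.3085 − 7.5472 = -6.2387 pp.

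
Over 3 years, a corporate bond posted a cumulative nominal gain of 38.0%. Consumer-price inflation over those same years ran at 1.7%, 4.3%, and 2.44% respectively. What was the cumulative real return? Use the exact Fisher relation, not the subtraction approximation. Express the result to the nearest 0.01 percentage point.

27.00%

Cumulative inflation factor: 1.017 × 1.043 × 1.0244 ≈ 1.08661.
Nominal growth factor: 1.38000. Real growth factor = 1.38000 / 1.08661 ≈ 1.27000.
Total real return ≈ 27.0002%.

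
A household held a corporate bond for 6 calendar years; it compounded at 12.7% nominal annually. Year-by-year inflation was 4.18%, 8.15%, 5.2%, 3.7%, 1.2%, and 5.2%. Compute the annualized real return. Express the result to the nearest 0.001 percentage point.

7.760%

Cumulative inflation factor: 1.0418 × 1.0815 × 1.052 × 1.037 × 1.012 × 1.052 ≈ 1.30858.
Nominal growth factor: 2.04901. Real growth factor = 2.04901 / 1.30858 ≈ 1.56582.
Annualized: 1.56582^(1/6) − 1 ≈ 0.07760.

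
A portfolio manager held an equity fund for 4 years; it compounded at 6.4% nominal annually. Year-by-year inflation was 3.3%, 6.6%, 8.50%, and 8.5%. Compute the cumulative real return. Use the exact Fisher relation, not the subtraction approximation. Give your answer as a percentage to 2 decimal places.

-1.13%

Cumulative inflation factor: 1.033 × 1.066 × 1.0850 × 1.085 ≈ 1.29633.
Nominal growth factor: 1.28164. Real growth factor = 1.28164 / 1.29633 ≈ 0.98867.
Total real return ≈ -1.1334%.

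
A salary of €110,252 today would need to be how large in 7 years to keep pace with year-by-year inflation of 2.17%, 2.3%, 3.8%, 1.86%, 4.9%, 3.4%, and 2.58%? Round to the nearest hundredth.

Cumulative price-level factor: 1.0217 × 1.023 × 1.038 × 1.0186 × 1.049 × 1.034 × 1.0258 ≈ 1.2295856163.
Multiplying €110,252 by the price-level factor gives the future nominal sum.

€135,564.27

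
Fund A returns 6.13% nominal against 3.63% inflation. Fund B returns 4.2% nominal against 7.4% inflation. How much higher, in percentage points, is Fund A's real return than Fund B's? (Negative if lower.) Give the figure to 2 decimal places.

5.39

Fund A real return: 1.0613/1.0363 − 1 = 2.412%.
Fund B real return: 1.042/1.074 − 1 = -2.980%.
Difference: 2.412 − (-2.980) = 5.392 pp.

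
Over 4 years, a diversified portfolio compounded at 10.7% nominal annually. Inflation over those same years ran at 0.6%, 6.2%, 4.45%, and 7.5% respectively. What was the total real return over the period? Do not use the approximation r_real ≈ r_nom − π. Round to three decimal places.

Cumulative inflation factor: 1.006 × 1.062 × 1.0445 × 1.075 ≈ 1.19961.
Nominal growth factor: 1.50173. Real growth factor = 1.50173 / 1.19961 ≈ 1.25185.
Total real return ≈ 25.1846%.

25.185%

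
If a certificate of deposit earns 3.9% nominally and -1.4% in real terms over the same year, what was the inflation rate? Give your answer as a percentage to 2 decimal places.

From (1+r_nom) = (1+r_real)(1+π), we get 1+π = (1 + 3.9%)/(1 − 1.4%) = 1.039/0.986 ≈ 1.05375.
So π ≈ 5.3753%.

5.38%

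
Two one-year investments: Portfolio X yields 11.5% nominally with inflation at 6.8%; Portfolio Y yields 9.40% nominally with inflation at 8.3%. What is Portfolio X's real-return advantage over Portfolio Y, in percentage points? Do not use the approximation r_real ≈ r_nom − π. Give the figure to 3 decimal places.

3.385

Portfolio X real return: 1.115/1.068 − 1 = 4.4007%.
Portfolio Y real return: 1.0940/1.083 − 1 = 1.0157%.
Difference: 4.4007 − 1.0157 = 3.3850 pp.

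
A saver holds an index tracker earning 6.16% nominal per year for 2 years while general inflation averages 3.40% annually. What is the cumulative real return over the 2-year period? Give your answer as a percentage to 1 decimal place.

5.4%

The annual real rate is (1+6.16%)/(1+3.40%) − 1 = 2.6692%.
Compounded over 2 years: (1 + 0.026692)^2 − 1 ≈ 0.05410.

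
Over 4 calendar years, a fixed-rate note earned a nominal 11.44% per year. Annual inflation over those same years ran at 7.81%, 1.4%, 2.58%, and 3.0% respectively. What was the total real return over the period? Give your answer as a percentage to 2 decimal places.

33.53%

Cumulative inflation factor: 1.0781 × 1.014 × 1.0258 × 1.030 ≈ 1.15504.
Nominal growth factor: 1.54228. Real growth factor = 1.54228 / 1.15504 ≈ 1.33527.
Total real return ≈ 33.5265%.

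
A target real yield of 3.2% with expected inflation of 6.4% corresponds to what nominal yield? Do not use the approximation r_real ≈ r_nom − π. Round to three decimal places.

By the Fisher equation, 1 + r_nom = (1 + 3.2%)(1 + 6.4%) = 1.032 × 1.064 = 1.098048.
So r_nom = 9.8048%.

9.805%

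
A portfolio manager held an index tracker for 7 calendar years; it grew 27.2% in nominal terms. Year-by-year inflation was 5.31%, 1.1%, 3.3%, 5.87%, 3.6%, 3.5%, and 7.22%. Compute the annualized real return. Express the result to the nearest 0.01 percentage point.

Cumulative inflation factor: 1.0531 × 1.011 × 1.033 × 1.0587 × 1.036 × 1.035 × 1.0722 ≈ 1.33866.
Nominal growth factor: 1.27200. Real growth factor = 1.27200 / 1.33866 ≈ 0.95020.
Annualized: 0.95020^(1/7) − 1 ≈ -0.00727.

-0.73%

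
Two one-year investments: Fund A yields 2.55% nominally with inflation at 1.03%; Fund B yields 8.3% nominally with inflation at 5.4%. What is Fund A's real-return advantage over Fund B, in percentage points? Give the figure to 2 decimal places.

Fund A real return: 1.0255/1.0103 − 1 = 1.505%.
Fund B real return: 1.083/1.054 − 1 = 2.751%.
Difference: 1.505 − 2.751 = -1.246 pp.

-1.25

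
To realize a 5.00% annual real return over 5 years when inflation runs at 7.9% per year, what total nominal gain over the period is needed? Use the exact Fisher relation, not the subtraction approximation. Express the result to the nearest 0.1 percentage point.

86.7%

Required annual nominal rate: (1+5.00%)(1+7.9%) − 1 = 13.295%.
Cumulative over 5 years: (1 + 0.13295)^5 − 1 ≈ 0.86661.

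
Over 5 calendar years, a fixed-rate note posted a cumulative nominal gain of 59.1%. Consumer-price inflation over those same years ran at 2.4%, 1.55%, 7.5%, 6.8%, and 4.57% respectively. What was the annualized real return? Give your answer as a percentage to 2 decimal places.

Cumulative inflation factor: 1.024 × 1.0155 × 1.075 × 1.068 × 1.0457 ≈ 1.24844.
Nominal growth factor: 1.59100. Real growth factor = 1.59100 / 1.24844 ≈ 1.27439.
Annualized: 1.27439^(1/5) − 1 ≈ 0.04969.

4.97%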